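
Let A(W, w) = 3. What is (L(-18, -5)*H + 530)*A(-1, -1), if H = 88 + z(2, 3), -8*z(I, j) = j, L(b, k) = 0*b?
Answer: 1590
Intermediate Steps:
L(b, k) = 0
z(I, j) = -j/8
H = 701/8 (H = 88 - 1/8*3 = 88 - 3/8 = 701/8 ≈ 87.625)
(L(-18, -5)*H + 530)*A(-1, -1) = (0*(701/8) + 530)*3 = (0 + 530)*3 = 530*3 = 1590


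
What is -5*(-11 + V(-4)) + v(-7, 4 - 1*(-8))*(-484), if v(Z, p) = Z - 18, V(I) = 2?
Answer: 12145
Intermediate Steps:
v(Z, p) = -18 + Z
-5*(-11 + V(-4)) + v(-7, 4 - 1*(-8))*(-484) = -5*(-11 + 2) + (-18 - 7)*(-484) = -5*(-9) - 25*(-484) = 45 + 12100 = 12145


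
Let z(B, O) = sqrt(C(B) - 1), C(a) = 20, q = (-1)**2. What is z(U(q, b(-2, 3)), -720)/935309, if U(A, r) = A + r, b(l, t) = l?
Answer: sqrt(19)/935309 ≈ 4.6604e-6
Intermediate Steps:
q = 1
z(B, O) = sqrt(19) (z(B, O) = sqrt(20 - 1) = sqrt(19))
z(U(q, b(-2, 3)), -720)/935309 = sqrt(19)/935309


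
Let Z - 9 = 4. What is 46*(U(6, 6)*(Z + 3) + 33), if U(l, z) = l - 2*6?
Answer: -2898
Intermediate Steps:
Z = 13 (Z = 9 + 4 = 13)
U(l, z) = -12 + l (U(l, z) = l - 12 = -12 + l)
46*(U(6, 6)*(Z + 3) + 33) = 46*((-12 + 6)*(13 + 3) + 33) = 46*(-6*16 + 33) = 46*(-96 + 33) = 46*(-63) = -2898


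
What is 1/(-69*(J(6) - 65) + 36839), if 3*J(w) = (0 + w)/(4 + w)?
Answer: 5/206551 ≈ 2.4207e-5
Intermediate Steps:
J(w) = w/(3*(4 + w)) (J(w) = ((0 + w)/(4 + w))/3 = (w/(4 + w))/3 = w/(3*(4 + w)))
1/(-69*(J(6) - 65) + 36839) = 1/(-69*((⅓)*6/(4 + 6) - 65) + 36839) = 1/(-69*((⅓)*6/10 - 65) + 36839) = 1/(-69*((⅓)*6*(⅒) - 65) + 36839) = 1/(-69*(⅕ - 65) + 36839) = 1/(-69*(-324/5) + 36839) = 1/(22356/5 + 36839) = 1/(206551/5) = 5/206551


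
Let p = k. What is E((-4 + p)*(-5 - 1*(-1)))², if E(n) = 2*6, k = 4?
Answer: 144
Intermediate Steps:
p = 4
E(n) = 12
E((-4 + p)*(-5 - 1*(-1)))² = 12² = 144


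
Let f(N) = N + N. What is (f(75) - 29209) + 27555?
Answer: -1504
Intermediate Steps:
f(N) = 2*N
(f(75) - 29209) + 27555 = (2*75 - 29209) + 27555 = (150 - 29209) + 27555 = -29059 + 27555 = -1504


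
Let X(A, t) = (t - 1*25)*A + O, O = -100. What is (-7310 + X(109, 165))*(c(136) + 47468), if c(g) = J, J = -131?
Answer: 371595450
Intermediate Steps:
X(A, t) = -100 + A*(-25 + t) (X(A, t) = (t - 1*25)*A - 100 = (t - 25)*A - 100 = (-25 + t)*A - 100 = A*(-25 + t) - 100 = -100 + A*(-25 + t))
c(g) = -131
(-7310 + X(109, 165))*(c(136) + 47468) = (-7310 + (-100 - 25*109 + 109*165))*(-131 + 47468) = (-7310 + (-100 - 2725 + 17985))*47337 = (-7310 + 15160)*47337 = 7850*47337 = 371595450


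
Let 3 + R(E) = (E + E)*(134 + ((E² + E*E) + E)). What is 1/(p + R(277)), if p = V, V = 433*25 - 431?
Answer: 1/85253817 ≈ 1.1730e-8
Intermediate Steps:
R(E) = -3 + 2*E*(134 + E + 2*E²) (R(E) = -3 + (E + E)*(134 + ((E² + E*E) + E)) = -3 + (2*E)*(134 + ((E² + E²) + E)) = -3 + (2*E)*(134 + (2*E² + E)) = -3 + (2*E)*(134 + (E + 2*E²)) = -3 + (2*E)*(134 + E + 2*E²) = -3 + 2*E*(134 + E + 2*E²))
V = 10394 (V = 10825 - 431 = 10394)
p = 10394
1/(p + R(277)) = 1/(10394 + (-3 + 2*277² + 4*277³ + 268*277)) = 1/(10394 + (-3 + 2*76729 + 4*21253933 + 74236)) = 1/(10394 + (-3 + 153458 + 85015732 + 74236)) = 1/(10394 + 85243423) = 1/85253817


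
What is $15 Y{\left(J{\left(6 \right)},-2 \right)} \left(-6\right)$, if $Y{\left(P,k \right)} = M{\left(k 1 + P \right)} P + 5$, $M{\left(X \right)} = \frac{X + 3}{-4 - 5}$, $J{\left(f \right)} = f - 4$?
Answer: $-390$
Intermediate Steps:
$J{\left(f \right)} = -4 + f$
$M{\left(X \right)} = - \frac{1}{3} - \frac{X}{9}$ ($M{\left(X \right)} = \frac{3 + X}{-9} = \left(3 + X\right) \left(- \frac{1}{9}\right) = - \frac{1}{3} - \frac{X}{9}$)
$Y{\left(P,k \right)} = 5 + P \left(- \frac{1}{3} - \frac{P}{9} - \frac{k}{9}\right)$ ($Y{\left(P,k \right)} = \left(- \frac{1}{3} - \frac{k 1 + P}{9}\right) P + 5 = \left(- \frac{1}{3} - \frac{k + P}{9}\right) P + 5 = \left(- \frac{1}{3} - \frac{P + k}{9}\right) P + 5 = \left(- \frac{1}{3} - \left(\frac{P}{9} + \frac{k}{9}\right)\right) P + 5 = \left(- \frac{1}{3} - \frac{P}{9} - \frac{k}{9}\right) P + 5 = P \left(- \frac{1}{3} - \frac{P}{9} - \frac{k}{9}\right) + 5 = 5 + P \left(- \frac{1}{3} - \frac{P}{9} - \frac{k}{9}\right)$)
$15 Y{\left(J{\left(6 \right)},-2 \right)} \left(-6\right) = 15 \left(5 - \frac{\left(-4 + 6\right) \left(3 + \left(-4 + 6\right) - 2\right)}{9}\right) \left(-6\right) = 15 \left(5 - \frac{2 \left(3 + 2 - 2\right)}{9}\right) \left(-6\right) = 15 \left(5 - \frac{2}{9} \cdot 3\right) \left(-6\right) = 15 \left(5 - \frac{2}{3}\right) \left(-6\right) = 15 \cdot \frac{13}{3} \left(-6\right) = 65 \left(-6\right) = -390$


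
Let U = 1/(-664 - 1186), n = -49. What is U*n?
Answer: 49/1850 ≈ 0.026486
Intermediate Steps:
U = -1/1850 (U = 1/(-1850) = -1/1850 ≈ -0.00054054)
U*n = -1/1850*(-49) = 49/1850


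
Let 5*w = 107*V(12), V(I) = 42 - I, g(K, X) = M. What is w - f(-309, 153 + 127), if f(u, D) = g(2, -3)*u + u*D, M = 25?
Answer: 94887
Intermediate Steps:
g(K, X) = 25
w = 642 (w = (107*(42 - 1*12))/5 = (107*(42 - 12))/5 = (107*30)/5 = (⅕)*3210 = 642)
f(u, D) = 25*u + D*u (f(u, D) = 25*u + u*D = 25*u + D*u)
w - f(-309, 153 + 127) = 642 - (-309)*(25 + (153 + 127)) = 642 - (-309)*(25 + 280) = 642 - (-309)*305 = 642 - 1*(-94245) = 642 + 94245 = 94887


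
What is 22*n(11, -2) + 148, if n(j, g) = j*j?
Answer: 2810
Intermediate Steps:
n(j, g) = j²
22*n(11, -2) + 148 = 22*11² + 148 = 22*121 + 148 = 2662 + 148 = 2810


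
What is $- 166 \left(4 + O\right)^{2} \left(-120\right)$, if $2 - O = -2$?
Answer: $1274880$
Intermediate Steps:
$O = 4$ ($O = 2 - -2 = 2 + 2 = 4$)
$- 166 \left(4 + O\right)^{2} \left(-120\right) = - 166 \left(4 + 4\right)^{2} \left(-120\right) = - 166 \cdot 8^{2} \left(-120\right) = \left(-166\right) 64 \left(-120\right) = \left(-10624\right) \left(-120\right) = 1274880$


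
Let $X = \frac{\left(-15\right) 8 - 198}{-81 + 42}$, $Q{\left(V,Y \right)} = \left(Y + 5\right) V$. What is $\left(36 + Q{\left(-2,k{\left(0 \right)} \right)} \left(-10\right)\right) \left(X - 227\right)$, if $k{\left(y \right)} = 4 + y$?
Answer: $- \frac{614520}{13} \approx -47271.0$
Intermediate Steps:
$Q{\left(V,Y \right)} = V \left(5 + Y\right)$ ($Q{\left(V,Y \right)} = \left(5 + Y\right) V = V \left(5 + Y\right)$)
$X = \frac{106}{13}$ ($X = \frac{-120 - 198}{-39} = \left(-318\right) \left(- \frac{1}{39}\right) = \frac{106}{13} \approx 8.1538$)
$\left(36 + Q{\left(-2,k{\left(0 \right)} \right)} \left(-10\right)\right) \left(X - 227\right) = \left(36 + - 2 \left(5 + \left(4 + 0\right)\right) \left(-10\right)\right) \left(\frac{106}{13} - 227\right) = \left(36 + - 2 \left(5 + 4\right) \left(-10\right)\right) \left(- \frac{2845}{13}\right) = \left(36 + \left(-2\right) 9 \left(-10\right)\right) \left(- \frac{2845}{13}\right) = \left(36 - -180\right) \left(- \frac{2845}{13}\right) = \left(36 + 180\right) \left(- \frac{2845}{13}\right) = 216 \left(- \frac{2845}{13}\right) = - \frac{614520}{13}$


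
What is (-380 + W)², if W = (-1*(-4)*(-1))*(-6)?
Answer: 126736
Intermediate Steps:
W = 24 (W = (4*(-1))*(-6) = -4*(-6) = 24)
(-380 + W)² = (-380 + 24)² = (-356)² = 126736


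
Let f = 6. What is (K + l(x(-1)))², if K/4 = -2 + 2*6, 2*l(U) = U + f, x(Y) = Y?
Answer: 7225/4 ≈ 1806.3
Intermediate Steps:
l(U) = 3 + U/2 (l(U) = (U + 6)/2 = (6 + U)/2 = 3 + U/2)
K = 40 (K = 4*(-2 + 2*6) = 4*(-2 + 12) = 4*10 = 40)
(K + l(x(-1)))² = (40 + (3 + (½)*(-1)))² = (40 + (3 - ½))² = (40 + 5/2)² = (85/2)² = 7225/4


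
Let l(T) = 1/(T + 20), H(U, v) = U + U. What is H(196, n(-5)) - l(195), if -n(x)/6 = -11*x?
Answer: 84279/215 ≈ 392.00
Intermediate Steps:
n(x) = 66*x (n(x) = -(-66)*x = 66*x)
H(U, v) = 2*U
l(T) = 1/(20 + T)
H(196, n(-5)) - l(195) = 2*196 - 1/(20 + 195) = 392 - 1/215 = 84279/215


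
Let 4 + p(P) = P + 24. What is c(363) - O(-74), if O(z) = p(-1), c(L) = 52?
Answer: 33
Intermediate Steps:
p(P) = 20 + P (p(P) = -4 + (P + 24) = -4 + (24 + P) = 20 + P)
O(z) = 19 (O(z) = 20 - 1 = 19)
c(363) - O(-74) = 52 - 1*19 = 52 - 19 = 33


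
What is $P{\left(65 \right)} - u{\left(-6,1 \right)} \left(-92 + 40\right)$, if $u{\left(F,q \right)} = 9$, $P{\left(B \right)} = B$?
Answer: $533$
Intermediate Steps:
$P{\left(65 \right)} - u{\left(-6,1 \right)} \left(-92 + 40\right) = 65 - 9 \left(-92 + 40\right) = 65 - 9 \left(-52\right) = 65 - -468 = 65 + 468 = 533$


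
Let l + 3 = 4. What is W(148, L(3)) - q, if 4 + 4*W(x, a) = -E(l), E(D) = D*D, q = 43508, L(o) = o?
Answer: -174037/4 ≈ -43509.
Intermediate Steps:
l = 1 (l = -3 + 4 = 1)
E(D) = D²
W(x, a) = -5/4 (W(x, a) = -1 + (-1*1²)/4 = -1 + (-1*1)/4 = -1 + (¼)*(-1) = -1 - ¼ = -5/4)
W(148, L(3)) - q = -5/4 - 1*43508 = -5/4 - 43508 = -174037/4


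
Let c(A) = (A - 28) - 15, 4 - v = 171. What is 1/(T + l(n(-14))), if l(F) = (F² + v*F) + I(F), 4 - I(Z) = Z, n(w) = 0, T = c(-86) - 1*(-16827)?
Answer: 1/16702 ≈ 5.9873e-5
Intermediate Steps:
v = -167 (v = 4 - 1*171 = 4 - 171 = -167)
c(A) = -43 + A (c(A) = (-28 + A) - 15 = -43 + A)
T = 16698 (T = (-43 - 86) - 1*(-16827) = -129 + 16827 = 16698)
I(Z) = 4 - Z
l(F) = 4 + F² - 168*F (l(F) = (F² - 167*F) + (4 - F) = 4 + F² - 168*F)
1/(T + l(n(-14))) = 1/(16698 + (4 + 0² - 168*0)) = 1/(16698 + (4 + 0 + 0)) = 1/(16698 + 4) = 1/16702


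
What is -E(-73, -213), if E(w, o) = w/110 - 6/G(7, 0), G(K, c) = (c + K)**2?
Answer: 4237/5390 ≈ 0.78609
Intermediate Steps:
G(K, c) = (K + c)**2
E(w, o) = -6/49 + w/110 (E(w, o) = w/110 - 6/(7 + 0)**2 = w*(1/110) - 6/(7**2) = w/110 - 6/49 = -6/49 + w/110)
-E(-73, -213) = -(-6/49 + (1/110)*(-73)) = -(-6/49 - 73/110) = -1*(-4237/5390) = 4237/5390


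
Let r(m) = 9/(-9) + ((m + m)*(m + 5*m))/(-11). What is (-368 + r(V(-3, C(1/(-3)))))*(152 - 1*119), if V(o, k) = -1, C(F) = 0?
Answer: -12213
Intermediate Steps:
r(m) = -1 - 12*m**2/11 (r(m) = 9*(-1/9) + ((2*m)*(6*m))*(-1/11) = -1 + (12*m**2)*(-1/11) = -1 - 12*m**2/11)
(-368 + r(V(-3, C(1/(-3)))))*(152 - 1*119) = (-368 + (-1 - 12/11*(-1)**2))*(152 - 1*119) = (-368 + (-1 - 12/11*1))*(152 - 119) = (-368 + (-1 - 12/11))*33 = (-368 - 23/11)*33 = -4071/11*33 = -12213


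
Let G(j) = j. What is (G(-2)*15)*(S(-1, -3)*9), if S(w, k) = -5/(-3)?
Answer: -450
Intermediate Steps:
S(w, k) = 5/3 (S(w, k) = -5*(-⅓) = 5/3)
(G(-2)*15)*(S(-1, -3)*9) = (-2*15)*((5/3)*9) = -30*15 = -450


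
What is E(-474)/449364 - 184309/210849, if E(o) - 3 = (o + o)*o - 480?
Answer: 3941005133/31582650012 ≈ 0.12478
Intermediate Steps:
E(o) = -477 + 2*o² (E(o) = 3 + ((o + o)*o - 480) = 3 + ((2*o)*o - 480) = 3 + (2*o² - 480) = 3 + (-480 + 2*o²) = -477 + 2*o²)
E(-474)/449364 - 184309/210849 = (-477 + 2*(-474)²)/449364 - 184309/210849 = (-477 + 2*224676)*(1/449364) - 184309*1/210849 = (-477 + 449352)*(1/449364) - 184309/210849 = 448875*(1/449364) - 184309/210849 = 149625/149788 - 184309/210849 = 3941005133/31582650012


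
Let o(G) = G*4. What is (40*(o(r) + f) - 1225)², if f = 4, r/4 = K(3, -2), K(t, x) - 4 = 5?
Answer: 22043025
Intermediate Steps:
K(t, x) = 9 (K(t, x) = 4 + 5 = 9)
r = 36 (r = 4*9 = 36)
o(G) = 4*G
(40*(o(r) + f) - 1225)² = (40*(4*36 + 4) - 1225)² = (40*(144 + 4) - 1225)² = (40*148 - 1225)² = (5920 - 1225)² = 4695² = 22043025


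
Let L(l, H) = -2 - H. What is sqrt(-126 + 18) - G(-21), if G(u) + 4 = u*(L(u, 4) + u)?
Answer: -563 + 6*I*sqrt(3) ≈ -563.0 + 10.392*I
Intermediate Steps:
G(u) = -4 + u*(-6 + u) (G(u) = -4 + u*((-2 - 1*4) + u) = -4 + u*((-2 - 4) + u) = -4 + u*(-6 + u))
sqrt(-126 + 18) - G(-21) = sqrt(-126 + 18) - (-4 + (-21)**2 - 6*(-21)) = sqrt(-108) - (-4 + 441 + 126) = 6*I*sqrt(3) - 1*563 = 6*I*sqrt(3) - 563 = -563 + 6*I*sqrt(3)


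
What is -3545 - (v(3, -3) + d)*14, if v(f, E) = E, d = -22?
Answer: -3195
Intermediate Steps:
-3545 - (v(3, -3) + d)*14 = -3545 - (-3 - 22)*14 = -3545 - (-25)*14 = -3545 - 1*(-350) = -3545 + 350 = -3195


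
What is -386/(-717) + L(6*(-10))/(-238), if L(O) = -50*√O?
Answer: 386/717 + 50*I*√15/119 ≈ 0.53835 + 1.6273*I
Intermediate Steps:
-386/(-717) + L(6*(-10))/(-238) = -386/(-717) - 50*2*I*√15/(-238) = -386*(-1/717) - 100*I*√15*(-1/238) = 386/717 - 100*I*√15*(-1/238) = 386/717 + 50*I*√15/119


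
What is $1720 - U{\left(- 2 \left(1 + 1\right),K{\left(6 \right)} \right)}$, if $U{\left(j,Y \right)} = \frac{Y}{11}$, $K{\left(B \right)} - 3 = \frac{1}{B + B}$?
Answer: $\frac{227003}{132} \approx 1719.7$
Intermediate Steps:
$K{\left(B \right)} = 3 + \frac{1}{2 B}$ ($K{\left(B \right)} = 3 + \frac{1}{B + B} = 3 + \frac{1}{2 B}$)
$U{\left(j,Y \right)} = \frac{Y}{11}$ ($U{\left(j,Y \right)} = Y \frac{1}{11} = \frac{Y}{11}$)
$1720 - U{\left(- 2 \left(1 + 1\right),K{\left(6 \right)} \right)} = 1720 - \frac{3 + \frac{1}{2 \cdot 6}}{11} = 1720 - \frac{3 + \frac{1}{2} \cdot \frac{1}{6}}{11} = 1720 - \frac{3 + \frac{1}{12}}{11} = 1720 - \frac{1}{11} \cdot \frac{37}{12} = 1720 - \frac{37}{132} = \frac{227003}{132}$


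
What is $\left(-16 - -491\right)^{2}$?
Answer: $225625$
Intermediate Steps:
$\left(-16 - -491\right)^{2} = \left(-16 + 491\right)^{2} = 475^{2} = 225625$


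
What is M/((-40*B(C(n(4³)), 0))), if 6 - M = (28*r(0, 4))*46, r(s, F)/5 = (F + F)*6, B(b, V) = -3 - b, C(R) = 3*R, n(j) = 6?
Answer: -51519/140 ≈ -367.99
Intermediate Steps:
r(s, F) = 60*F (r(s, F) = 5*((F + F)*6) = 5*((2*F)*6) = 5*(12*F) = 60*F)
M = -309114 (M = 6 - 28*(60*4)*46 = 6 - 28*240*46 = 6 - 6720*46 = 6 - 1*309120 = 6 - 309120 = -309114)
M/((-40*B(C(n(4³)), 0))) = -309114*(-1/(40*(-3 - 3*6))) = -309114*(-1/(40*(-3 - 1*18))) = -309114*(-1/(40*(-3 - 18))) = -309114/((-40*(-21))) = -309114/840 = -309114*1/840 = -51519/140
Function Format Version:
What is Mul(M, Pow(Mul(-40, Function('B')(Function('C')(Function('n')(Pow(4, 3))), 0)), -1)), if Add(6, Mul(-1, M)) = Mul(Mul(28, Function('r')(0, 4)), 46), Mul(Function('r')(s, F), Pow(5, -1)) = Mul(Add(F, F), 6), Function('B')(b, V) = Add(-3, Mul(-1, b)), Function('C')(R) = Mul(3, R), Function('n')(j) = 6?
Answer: Rational(-51519, 140) ≈ -367.99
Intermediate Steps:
Function('r')(s, F) = Mul(60, F) (Function('r')(s, F) = Mul(5, Mul(Add(F, F), 6)) = Mul(5, Mul(Mul(2, F), 6)) = Mul(5, Mul(12, F)) = Mul(60, F))
M = -309114 (M = Add(6, Mul(-1, Mul(Mul(28, Mul(60, 4)), 46))) = Add(6, Mul(-1, Mul(Mul(28, 240), 46))) = Add(6, Mul(-1, Mul(6720, 46))) = Add(6, Mul(-1, 309120)) = Add(6, -309120) = -309114)
Mul(M, Pow(Mul(-40, Function('B')(Function('C')(Function('n')(Pow(4, 3))), 0)), -1)) = Mul(-309114, Pow(Mul(-40, Add(-3, Mul(-1, Mul(3, 6)))), -1)) = Mul(-309114, Pow(Mul(-40, Add(-3, Mul(-1, 18))), -1)) = Mul(-309114, Pow(Mul(-40, Add(-3, -18)), -1)) = Mul(-309114, Pow(Mul(-40, -21), -1)) = Mul(-309114, Pow(840, -1)) = Mul(-309114, Rational(1, 840)) = Rational(-51519, 140)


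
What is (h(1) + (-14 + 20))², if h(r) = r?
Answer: 49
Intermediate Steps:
(h(1) + (-14 + 20))² = (1 + (-14 + 20))² = (1 + 6)² = 7² = 49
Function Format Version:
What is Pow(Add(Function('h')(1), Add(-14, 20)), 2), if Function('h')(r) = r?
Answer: 49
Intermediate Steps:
Pow(Add(Function('h')(1), Add(-14, 20)), 2) = Pow(Add(1, Add(-14, 20)), 2) = Pow(Add(1, 6), 2) = Pow(7, 2) = 49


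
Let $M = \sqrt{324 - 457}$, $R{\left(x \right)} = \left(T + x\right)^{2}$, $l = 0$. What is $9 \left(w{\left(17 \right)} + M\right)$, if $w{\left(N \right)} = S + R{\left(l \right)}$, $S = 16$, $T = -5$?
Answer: $369 + 9 i \sqrt{133} \approx 369.0 + 103.79 i$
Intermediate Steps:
$R{\left(x \right)} = \left(-5 + x\right)^{2}$
$w{\left(N \right)} = 41$ ($w{\left(N \right)} = 16 + \left(-5 + 0\right)^{2} = 16 + \left(-5\right)^{2} = 16 + 25 = 41$)
$M = i \sqrt{133}$ ($M = \sqrt{-133} = i \sqrt{133} \approx 11.533 i$)
$9 \left(w{\left(17 \right)} + M\right) = 9 \left(41 + i \sqrt{133}\right) = 369 + 9 i \sqrt{133}$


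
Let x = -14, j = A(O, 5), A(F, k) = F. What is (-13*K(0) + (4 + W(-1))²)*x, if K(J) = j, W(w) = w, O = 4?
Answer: 602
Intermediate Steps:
j = 4
K(J) = 4
(-13*K(0) + (4 + W(-1))²)*x = (-13*4 + (4 - 1)²)*(-14) = (-52 + 3²)*(-14) = (-52 + 9)*(-14) = -43*(-14) = 602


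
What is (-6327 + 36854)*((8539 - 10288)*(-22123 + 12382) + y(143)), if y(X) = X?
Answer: 520093139104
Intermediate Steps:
(-6327 + 36854)*((8539 - 10288)*(-22123 + 12382) + y(143)) = (-6327 + 36854)*((8539 - 10288)*(-22123 + 12382) + 143) = 30527*(-1749*(-9741) + 143) = 30527*(17037009 + 143) = 30527*17037152 = 520093139104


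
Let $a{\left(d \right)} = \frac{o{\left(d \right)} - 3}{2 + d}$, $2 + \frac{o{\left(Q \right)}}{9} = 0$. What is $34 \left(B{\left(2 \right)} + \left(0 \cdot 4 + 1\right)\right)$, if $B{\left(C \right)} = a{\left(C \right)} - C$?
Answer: $- \frac{425}{2} \approx -212.5$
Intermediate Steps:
$o{\left(Q \right)} = -18$ ($o{\left(Q \right)} = -18 + 9 \cdot 0 = -18 + 0 = -18$)
$a{\left(d \right)} = - \frac{21}{2 + d}$ ($a{\left(d \right)} = \frac{-18 - 3}{2 + d} = - \frac{21}{2 + d}$)
$B{\left(C \right)} = - C - \frac{21}{2 + C}$ ($B{\left(C \right)} = - \frac{21}{2 + C} - C = - C - \frac{21}{2 + C}$)
$34 \left(B{\left(2 \right)} + \left(0 \cdot 4 + 1\right)\right) = 34 \left(\frac{-21 - 2 \left(2 + 2\right)}{2 + 2} + \left(0 \cdot 4 + 1\right)\right) = 34 \left(\frac{-21 - 2 \cdot 4}{4} + \left(0 + 1\right)\right) = 34 \left(\frac{-21 - 8}{4} + 1\right) = 34 \left(\frac{1}{4} \left(-29\right) + 1\right) = 34 \left(- \frac{29}{4} + 1\right) = 34 \left(- \frac{25}{4}\right) = - \frac{425}{2}$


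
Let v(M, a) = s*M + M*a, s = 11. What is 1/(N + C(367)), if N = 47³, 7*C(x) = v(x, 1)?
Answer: 7/731165 ≈ 9.5738e-6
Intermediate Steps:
v(M, a) = 11*M + M*a
C(x) = 12*x/7 (C(x) = (x*(11 + 1))/7 = (x*12)/7 = (12*x)/7 = 12*x/7)
N = 103823
1/(N + C(367)) = 1/(103823 + (12/7)*367) = 1/(103823 + 4404/7) = 1/(731165/7) = 7/731165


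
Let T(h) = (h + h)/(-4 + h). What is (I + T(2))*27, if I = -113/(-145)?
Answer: -4779/145 ≈ -32.959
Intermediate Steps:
I = 113/145 (I = -113*(-1/145) = 113/145 ≈ 0.77931)
T(h) = 2*h/(-4 + h) (T(h) = (2*h)/(-4 + h) = 2*h/(-4 + h))
(I + T(2))*27 = (113/145 + 2*2/(-4 + 2))*27 = (113/145 + 2*2/(-2))*27 = (113/145 + 2*2*(-½))*27 = (113/145 - 2)*27 = -177/145*27 = -4779/145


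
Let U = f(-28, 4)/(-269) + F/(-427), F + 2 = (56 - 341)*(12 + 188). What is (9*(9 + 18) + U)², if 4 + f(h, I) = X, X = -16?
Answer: 1870890089841369/13193508769 ≈ 1.4180e+5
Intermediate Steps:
F = -57002 (F = -2 + (56 - 341)*(12 + 188) = -2 - 285*200 = -2 - 57000 = -57002)
f(h, I) = -20 (f(h, I) = -4 - 16 = -20)
U = 15342078/114863 (U = -20/(-269) - 57002/(-427) = -20*(-1/269) - 57002*(-1/427) = 20/269 + 57002/427 = 15342078/114863 ≈ 133.57)
(9*(9 + 18) + U)² = (9*(9 + 18) + 15342078/114863)² = (9*27 + 15342078/114863)² = (243 + 15342078/114863)² = (43253787/114863)² = 1870890089841369/13193508769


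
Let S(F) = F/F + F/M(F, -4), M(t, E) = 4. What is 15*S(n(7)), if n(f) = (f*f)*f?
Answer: 5205/4 ≈ 1301.3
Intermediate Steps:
n(f) = f³ (n(f) = f²*f = f³)
S(F) = 1 + F/4 (S(F) = F/F + F/4 = 1 + F*(¼) = 1 + F/4)
15*S(n(7)) = 15*(1 + (¼)*7³) = 15*(1 + (¼)*343) = 15*(1 + 343/4) = 15*(347/4) = 5205/4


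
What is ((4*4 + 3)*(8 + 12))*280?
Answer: 106400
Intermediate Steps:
((4*4 + 3)*(8 + 12))*280 = ((16 + 3)*20)*280 = (19*20)*280 = 380*280 = 106400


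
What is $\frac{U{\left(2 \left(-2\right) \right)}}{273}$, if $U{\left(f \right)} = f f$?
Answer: $\frac{16}{273} \approx 0.058608$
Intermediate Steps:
$U{\left(f \right)} = f^{2}$
$\frac{U{\left(2 \left(-2\right) \right)}}{273} = \frac{\left(2 \left(-2\right)\right)^{2}}{273} = \left(-4\right)^{2} \cdot \frac{1}{273} = 16 \cdot \frac{1}{273} = \frac{16}{273}$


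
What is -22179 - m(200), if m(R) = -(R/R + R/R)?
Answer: -22177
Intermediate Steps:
m(R) = -2 (m(R) = -(1 + 1) = -1*2 = -2)
-22179 - m(200) = -22179 - 1*(-2) = -22179 + 2 = -22177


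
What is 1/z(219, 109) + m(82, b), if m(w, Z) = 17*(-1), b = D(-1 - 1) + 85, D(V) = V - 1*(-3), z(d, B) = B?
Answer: -1852/109 ≈ -16.991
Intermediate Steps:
D(V) = 3 + V (D(V) = V + 3 = 3 + V)
b = 86 (b = (3 + (-1 - 1)) + 85 = (3 - 2) + 85 = 1 + 85 = 86)
m(w, Z) = -17
1/z(219, 109) + m(82, b) = 1/109 - 17 = -1852/109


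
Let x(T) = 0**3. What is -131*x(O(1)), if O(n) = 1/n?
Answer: 0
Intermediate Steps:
x(T) = 0
-131*x(O(1)) = -131*0 = 0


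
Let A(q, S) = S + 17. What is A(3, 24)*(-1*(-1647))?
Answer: 67527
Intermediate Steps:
A(q, S) = 17 + S
A(3, 24)*(-1*(-1647)) = (17 + 24)*(-1*(-1647)) = 41*1647 = 67527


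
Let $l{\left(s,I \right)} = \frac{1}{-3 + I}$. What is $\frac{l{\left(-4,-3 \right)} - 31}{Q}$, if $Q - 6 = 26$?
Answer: $- \frac{187}{192} \approx -0.97396$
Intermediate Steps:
$Q = 32$ ($Q = 6 + 26 = 32$)
$\frac{l{\left(-4,-3 \right)} - 31}{Q} = \frac{\frac{1}{-3 - 3} - 31}{32} = \left(\frac{1}{-6} - 31\right) \frac{1}{32} = \left(- \frac{1}{6} - 31\right) \frac{1}{32} = \left(- \frac{187}{6}\right) \frac{1}{32} = - \frac{187}{192}$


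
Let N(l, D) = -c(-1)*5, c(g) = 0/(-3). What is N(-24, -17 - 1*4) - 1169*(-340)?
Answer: 397460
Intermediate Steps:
c(g) = 0 (c(g) = 0*(-⅓) = 0)
N(l, D) = 0 (N(l, D) = -1*0*5 = 0*5 = 0)
N(-24, -17 - 1*4) - 1169*(-340) = 0 - 1169*(-340) = 0 + 397460 = 397460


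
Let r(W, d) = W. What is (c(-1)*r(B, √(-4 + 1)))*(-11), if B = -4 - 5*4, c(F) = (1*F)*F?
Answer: 264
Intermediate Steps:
c(F) = F² (c(F) = F*F = F²)
B = -24 (B = -4 - 20 = -24)
(c(-1)*r(B, √(-4 + 1)))*(-11) = ((-1)²*(-24))*(-11) = (1*(-24))*(-11) = -24*(-11) = 264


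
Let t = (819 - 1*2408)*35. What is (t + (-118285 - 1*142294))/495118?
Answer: -158097/247559 ≈ -0.63862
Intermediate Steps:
t = -55615 (t = (819 - 2408)*35 = -1589*35 = -55615)
(t + (-118285 - 1*142294))/495118 = (-55615 + (-118285 - 1*142294))/495118 = (-55615 + (-118285 - 142294))*(1/495118) = (-55615 - 260579)*(1/495118) = -316194*1/495118 = -158097/247559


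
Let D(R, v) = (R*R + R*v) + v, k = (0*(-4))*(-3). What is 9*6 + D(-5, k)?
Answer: 79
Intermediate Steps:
k = 0 (k = 0*(-3) = 0)
D(R, v) = v + R² + R*v (D(R, v) = (R² + R*v) + v = v + R² + R*v)
9*6 + D(-5, k) = 9*6 + (0 + (-5)² - 5*0) = 54 + (0 + 25 + 0) = 54 + 25 = 79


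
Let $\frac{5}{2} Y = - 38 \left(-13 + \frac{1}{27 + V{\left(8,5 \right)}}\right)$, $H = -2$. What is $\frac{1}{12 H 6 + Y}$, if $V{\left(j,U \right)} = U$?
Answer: $\frac{8}{425} \approx 0.018824$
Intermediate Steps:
$Y = \frac{1577}{8}$ ($Y = \frac{2 \left(- 38 \left(-13 + \frac{1}{27 + 5}\right)\right)}{5} = \frac{2 \left(- 38 \left(-13 + \frac{1}{32}\right)\right)}{5} = \frac{2 \left(\left(-38\right) \left(- \frac{415}{32}\right)\right)}{5} = \frac{2}{5} \cdot \frac{7885}{16} = \frac{1577}{8} \approx 197.13$)
$\frac{1}{12 H 6 + Y} = \frac{1}{12 \left(-2\right) 6 + \frac{1577}{8}} = \frac{1}{\left(-24\right) 6 + \frac{1577}{8}} = \frac{1}{-144 + \frac{1577}{8}} = \frac{1}{\frac{425}{8}} = \frac{8}{425}$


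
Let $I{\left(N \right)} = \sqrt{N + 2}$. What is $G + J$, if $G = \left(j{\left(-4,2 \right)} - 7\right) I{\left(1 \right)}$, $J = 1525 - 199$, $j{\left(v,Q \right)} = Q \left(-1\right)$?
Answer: $1326 - 9 \sqrt{3} \approx 1310.4$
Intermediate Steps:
$j{\left(v,Q \right)} = - Q$
$I{\left(N \right)} = \sqrt{2 + N}$
$J = 1326$
$G = - 9 \sqrt{3}$ ($G = \left(\left(-1\right) 2 - 7\right) \sqrt{2 + 1} = \left(-2 - 7\right) \sqrt{3} = - 9 \sqrt{3} \approx -15.588$)
$G + J = - 9 \sqrt{3} + 1326 = 1326 - 9 \sqrt{3}$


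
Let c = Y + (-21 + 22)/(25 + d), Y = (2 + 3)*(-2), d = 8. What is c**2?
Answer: 108241/1089 ≈ 99.395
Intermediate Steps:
Y = -10 (Y = 5*(-2) = -10)
c = -329/33 (c = -10 + (-21 + 22)/(25 + 8) = -10 + 1/33 = -329/33 ≈ -9.9697)
c**2 = (-329/33)**2 = 108241/1089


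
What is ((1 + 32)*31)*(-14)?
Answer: -14322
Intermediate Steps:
((1 + 32)*31)*(-14) = (33*31)*(-14) = 1023*(-14) = -14322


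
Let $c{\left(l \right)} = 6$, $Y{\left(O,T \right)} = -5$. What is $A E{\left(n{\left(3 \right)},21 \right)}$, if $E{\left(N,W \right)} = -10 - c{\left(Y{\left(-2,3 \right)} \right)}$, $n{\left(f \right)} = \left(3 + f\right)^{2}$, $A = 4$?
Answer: $-64$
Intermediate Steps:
$E{\left(N,W \right)} = -16$ ($E{\left(N,W \right)} = -10 - 6 = -16$)
$A E{\left(n{\left(3 \right)},21 \right)} = 4 \left(-16\right) = -64$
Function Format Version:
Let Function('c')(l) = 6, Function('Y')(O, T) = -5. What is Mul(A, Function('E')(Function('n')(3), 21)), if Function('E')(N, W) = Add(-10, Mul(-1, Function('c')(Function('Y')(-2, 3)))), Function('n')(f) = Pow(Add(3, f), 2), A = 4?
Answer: -64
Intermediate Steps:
Function('E')(N, W) = -16 (Function('E')(N, W) = Add(-10, Mul(-1, 6)) = Add(-10, -6) = -16)
Mul(A, Function('E')(Function('n')(3), 21)) = Mul(4, -16) = -64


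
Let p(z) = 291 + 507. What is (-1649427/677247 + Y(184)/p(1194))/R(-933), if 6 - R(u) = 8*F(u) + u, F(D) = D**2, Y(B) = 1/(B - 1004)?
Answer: 359773242989/1028578139731197720 ≈ 3.4978e-7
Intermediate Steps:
p(z) = 798
Y(B) = 1/(-1004 + B)
R(u) = 6 - u - 8*u**2 (R(u) = 6 - (8*u**2 + u) = 6 - (u + 8*u**2) = 6 + (-u - 8*u**2) = 6 - u - 8*u**2)
(-1649427/677247 + Y(184)/p(1194))/R(-933) = (-1649427/677247 + 1/((-1004 + 184)*798))/(6 - 1*(-933) - 8*(-933)**2) = (-1649427*1/677247 + (1/798)/(-820))/(6 + 933 - 8*870489) = (-549809/225749 - 1/820*1/798)/(6 + 933 - 6963912) = (-549809/225749 - 1/654360)/(-6962973) = -359773242989/147721115640*(-1/6962973) = 359773242989/1028578139731197720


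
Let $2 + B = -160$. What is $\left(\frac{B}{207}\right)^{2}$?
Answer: $\frac{324}{529} \approx 0.61248$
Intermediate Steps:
$B = -162$ ($B = -2 - 160 = -162$)
$\left(\frac{B}{207}\right)^{2} = \left(- \frac{162}{207}\right)^{2} = \left(\left(-162\right) \frac{1}{207}\right)^{2} = \left(- \frac{18}{23}\right)^{2} = \frac{324}{529}$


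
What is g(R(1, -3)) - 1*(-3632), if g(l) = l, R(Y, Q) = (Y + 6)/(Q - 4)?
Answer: 3631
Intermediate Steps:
R(Y, Q) = (6 + Y)/(-4 + Q)
g(R(1, -3)) - 1*(-3632) = (6 + 1)/(-4 - 3) - 1*(-3632) = 7/(-7) + 3632 = -⅐*7 + 3632 = -1 + 3632 = 3631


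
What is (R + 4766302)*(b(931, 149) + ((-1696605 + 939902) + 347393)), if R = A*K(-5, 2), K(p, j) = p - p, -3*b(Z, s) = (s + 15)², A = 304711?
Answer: -5980879673452/3 ≈ -1.9936e+12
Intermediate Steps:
b(Z, s) = -(15 + s)²/3 (b(Z, s) = -(s + 15)²/3 = -(15 + s)²/3)
K(p, j) = 0
R = 0 (R = 304711*0 = 0)
(R + 4766302)*(b(931, 149) + ((-1696605 + 939902) + 347393)) = (0 + 4766302)*(-(15 + 149)²/3 + ((-1696605 + 939902) + 347393)) = 4766302*(-⅓*164² + (-756703 + 347393)) = 4766302*(-⅓*26896 - 409310) = 4766302*(-26896/3 - 409310) = 4766302*(-1254826/3) = -5980879673452/3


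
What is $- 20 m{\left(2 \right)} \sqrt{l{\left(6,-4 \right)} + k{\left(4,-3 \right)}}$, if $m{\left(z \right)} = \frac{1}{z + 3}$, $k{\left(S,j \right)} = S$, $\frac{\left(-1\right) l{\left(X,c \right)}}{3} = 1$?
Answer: $-4$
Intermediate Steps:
$l{\left(X,c \right)} = -3$ ($l{\left(X,c \right)} = \left(-3\right) 1 = -3$)
$m{\left(z \right)} = \frac{1}{3 + z}$
$- 20 m{\left(2 \right)} \sqrt{l{\left(6,-4 \right)} + k{\left(4,-3 \right)}} = - \frac{20}{3 + 2} \sqrt{-3 + 4} = - \frac{20}{5} \sqrt{1} = \left(-20\right) \frac{1}{5} \cdot 1 = \left(-4\right) 1 = -4$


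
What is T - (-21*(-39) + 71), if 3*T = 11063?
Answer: 8393/3 ≈ 2797.7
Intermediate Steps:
T = 11063/3 (T = (1/3)*11063 = 11063/3 ≈ 3687.7)
T - (-21*(-39) + 71) = 11063/3 - (-21*(-39) + 71) = 11063/3 - (819 + 71) = 11063/3 - 1*890 = 11063/3 - 890 = 8393/3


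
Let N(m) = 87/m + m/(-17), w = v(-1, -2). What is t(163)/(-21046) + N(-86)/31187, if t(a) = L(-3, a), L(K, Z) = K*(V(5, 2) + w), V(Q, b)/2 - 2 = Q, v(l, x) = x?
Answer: 51940099/28223548886 ≈ 0.0018403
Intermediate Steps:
w = -2
V(Q, b) = 4 + 2*Q
L(K, Z) = 12*K (L(K, Z) = K*((4 + 2*5) - 2) = K*((4 + 10) - 2) = K*(14 - 2) = K*12 = 12*K)
t(a) = -36 (t(a) = 12*(-3) = -36)
N(m) = 87/m - m/17 (N(m) = 87/m + m*(-1/17) = 87/m - m/17)
t(163)/(-21046) + N(-86)/31187 = -36/(-21046) + (87/(-86) - 1/17*(-86))/31187 = -36*(-1/21046) + (87*(-1/86) + 86/17)*(1/31187) = 18/10523 + (-87/86 + 86/17)*(1/31187) = 18/10523 + (5917/1462)*(1/31187) = 18/10523 + 5917/45595394 = 51940099/28223548886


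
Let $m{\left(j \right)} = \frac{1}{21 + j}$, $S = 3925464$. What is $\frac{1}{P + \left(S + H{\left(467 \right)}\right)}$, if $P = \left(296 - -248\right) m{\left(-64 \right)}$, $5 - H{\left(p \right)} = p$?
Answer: $\frac{43}{168774542} \approx 2.5478 \cdot 10^{-7}$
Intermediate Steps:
$H{\left(p \right)} = 5 - p$
$P = - \frac{544}{43}$ ($P = \frac{296 - -248}{21 - 64} = \frac{296 + 248}{-43} = 544 \left(- \frac{1}{43}\right) = - \frac{544}{43} \approx -12.651$)
$\frac{1}{P + \left(S + H{\left(467 \right)}\right)} = \frac{1}{- \frac{544}{43} + \left(3925464 + \left(5 - 467\right)\right)} = \frac{1}{- \frac{544}{43} + \left(3925464 - 462\right)} = \frac{1}{- \frac{544}{43} + 3925002} = \frac{1}{\frac{168774542}{43}} = \frac{43}{168774542}$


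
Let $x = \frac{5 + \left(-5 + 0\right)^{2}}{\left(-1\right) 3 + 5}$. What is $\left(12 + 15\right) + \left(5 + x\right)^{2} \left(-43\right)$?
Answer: $-17173$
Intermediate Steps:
$x = 15$ ($x = \frac{5 + \left(-5\right)^{2}}{-3 + 5} = \frac{5 + 25}{2} = 30 \cdot \frac{1}{2} = 15$)
$\left(12 + 15\right) + \left(5 + x\right)^{2} \left(-43\right) = \left(12 + 15\right) + \left(5 + 15\right)^{2} \left(-43\right) = 27 + 20^{2} \left(-43\right) = 27 + 400 \left(-43\right) = 27 - 17200 = -17173$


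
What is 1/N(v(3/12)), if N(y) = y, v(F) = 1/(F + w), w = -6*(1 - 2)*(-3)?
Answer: -71/4 ≈ -17.750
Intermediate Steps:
w = -18 (w = -(-6)*(-3) = -6*3 = -18)
v(F) = 1/(-18 + F) (v(F) = 1/(F - 18) = 1/(-18 + F))
1/N(v(3/12)) = 1/(1/(-18 + 3/12)) = 1/(1/(-18 + 3*(1/12))) = 1/(1/(-18 + 1/4)) = 1/(1/(-71/4)) = 1/(-4/71) = -71/4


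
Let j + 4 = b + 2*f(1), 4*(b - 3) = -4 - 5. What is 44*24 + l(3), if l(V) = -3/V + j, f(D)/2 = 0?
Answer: 4207/4 ≈ 1051.8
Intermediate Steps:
b = 3/4 (b = 3 + (-4 - 5)/4 = 3 + (1/4)*(-9) = 3 - 9/4 = 3/4 ≈ 0.75000)
f(D) = 0 (f(D) = 2*0 = 0)
j = -13/4 (j = -4 + (3/4 + 2*0) = -4 + (3/4 + 0) = -4 + 3/4 = -13/4 ≈ -3.2500)
l(V) = -13/4 - 3/V (l(V) = -3/V - 13/4 = -13/4 - 3/V)
44*24 + l(3) = 44*24 + (-13/4 - 3/3) = 1056 + (-13/4 - 3*1/3) = 1056 + (-13/4 - 1) = 1056 - 17/4 = 4207/4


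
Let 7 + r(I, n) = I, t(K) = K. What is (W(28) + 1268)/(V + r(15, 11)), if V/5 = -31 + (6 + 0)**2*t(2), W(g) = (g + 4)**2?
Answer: 764/71 ≈ 10.761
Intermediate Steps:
W(g) = (4 + g)**2
r(I, n) = -7 + I
V = 205 (V = 5*(-31 + (6 + 0)**2*2) = 5*(-31 + 6**2*2) = 5*(-31 + 36*2) = 5*(-31 + 72) = 5*41 = 205)
(W(28) + 1268)/(V + r(15, 11)) = ((4 + 28)**2 + 1268)/(205 + (-7 + 15)) = (32**2 + 1268)/(205 + 8) = (1024 + 1268)/213 = 2292*(1/213) = 764/71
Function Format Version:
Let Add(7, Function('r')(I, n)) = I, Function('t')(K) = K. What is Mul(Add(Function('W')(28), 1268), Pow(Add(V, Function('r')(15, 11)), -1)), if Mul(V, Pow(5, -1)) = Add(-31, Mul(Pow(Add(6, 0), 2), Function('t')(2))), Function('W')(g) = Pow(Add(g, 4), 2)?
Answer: Rational(764, 71) ≈ 10.761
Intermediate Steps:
Function('W')(g) = Pow(Add(4, g), 2)
Function('r')(I, n) = Add(-7, I)
V = 205 (V = Mul(5, Add(-31, Mul(Pow(Add(6, 0), 2), 2))) = Mul(5, Add(-31, Mul(Pow(6, 2), 2))) = Mul(5, Add(-31, Mul(36, 2))) = Mul(5, Add(-31, 72)) = Mul(5, 41) = 205)
Mul(Add(Function('W')(28), 1268), Pow(Add(V, Function('r')(15, 11)), -1)) = Mul(Add(Pow(Add(4, 28), 2), 1268), Pow(Add(205, Add(-7, 15)), -1)) = Mul(Add(Pow(32, 2), 1268), Pow(Add(205, 8), -1)) = Mul(Add(1024, 1268), Pow(213, -1)) = Mul(2292, Rational(1, 213)) = Rational(764, 71)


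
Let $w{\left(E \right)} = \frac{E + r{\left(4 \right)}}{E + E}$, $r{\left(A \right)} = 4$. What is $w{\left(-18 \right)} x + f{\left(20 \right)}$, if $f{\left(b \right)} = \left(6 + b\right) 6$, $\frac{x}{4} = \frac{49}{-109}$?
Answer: $\frac{152350}{981} \approx 155.3$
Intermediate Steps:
$x = - \frac{196}{109}$ ($x = 4 \frac{49}{-109} = 4 \cdot 49 \left(- \frac{1}{109}\right) = 4 \left(- \frac{49}{109}\right) = - \frac{196}{109} \approx -1.7982$)
$f{\left(b \right)} = 36 + 6 b$
$w{\left(E \right)} = \frac{4 + E}{2 E}$ ($w{\left(E \right)} = \frac{E + 4}{E + E} = \frac{4 + E}{2 E}$)
$w{\left(-18 \right)} x + f{\left(20 \right)} = \frac{4 - 18}{2 \left(-18\right)} \left(- \frac{196}{109}\right) + \left(36 + 6 \cdot 20\right) = \frac{1}{2} \left(- \frac{1}{18}\right) \left(-14\right) \left(- \frac{196}{109}\right) + \left(36 + 120\right) = \frac{7}{18} \left(- \frac{196}{109}\right) + 156 = - \frac{686}{981} + 156 = \frac{152350}{981}$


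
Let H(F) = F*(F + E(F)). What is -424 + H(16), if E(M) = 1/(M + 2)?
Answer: -1504/9 ≈ -167.11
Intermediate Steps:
E(M) = 1/(2 + M)
H(F) = F*(F + 1/(2 + F))
-424 + H(16) = -424 + 16*(1 + 16*(2 + 16))/(2 + 16) = -424 + 16*(1 + 16*18)/18 = -424 + 16*(1/18)*(1 + 288) = -424 + 16*(1/18)*289 = -424 + 2312/9 = -1504/9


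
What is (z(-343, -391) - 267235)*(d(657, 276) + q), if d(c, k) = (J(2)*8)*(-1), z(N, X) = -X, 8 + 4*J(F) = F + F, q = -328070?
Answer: 87541376328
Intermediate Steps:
J(F) = -2 + F/2 (J(F) = -2 + (F + F)/4 = -2 + (2*F)/4 = -2 + F/2)
d(c, k) = 8 (d(c, k) = ((-2 + (1/2)*2)*8)*(-1) = ((-2 + 1)*8)*(-1) = -1*8*(-1) = -8*(-1) = 8)
(z(-343, -391) - 267235)*(d(657, 276) + q) = (-1*(-391) - 267235)*(8 - 328070) = (391 - 267235)*(-328062) = -266844*(-328062) = 87541376328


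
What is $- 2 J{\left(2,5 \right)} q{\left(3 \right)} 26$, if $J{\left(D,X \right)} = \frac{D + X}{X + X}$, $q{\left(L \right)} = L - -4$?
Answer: $- \frac{1274}{5} \approx -254.8$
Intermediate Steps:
$q{\left(L \right)} = 4 + L$ ($q{\left(L \right)} = L + 4 = 4 + L$)
$J{\left(D,X \right)} = \frac{D + X}{2 X}$
$- 2 J{\left(2,5 \right)} q{\left(3 \right)} 26 = - 2 \frac{2 + 5}{2 \cdot 5} \left(4 + 3\right) 26 = - 2 \cdot \frac{1}{2} \cdot \frac{1}{5} \cdot 7 \cdot 7 \cdot 26 = \left(-2\right) \frac{7}{10} \cdot 7 \cdot 26 = \left(- \frac{7}{5}\right) 7 \cdot 26 = \left(- \frac{49}{5}\right) 26 = - \frac{1274}{5}$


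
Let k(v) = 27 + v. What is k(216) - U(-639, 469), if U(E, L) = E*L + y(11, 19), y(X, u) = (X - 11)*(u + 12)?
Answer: 299934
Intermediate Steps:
y(X, u) = (-11 + X)*(12 + u)
U(E, L) = E*L (U(E, L) = E*L + (-132 - 11*19 + 12*11 + 11*19) = E*L + (-132 - 209 + 132 + 209) = E*L + 0 = E*L)
k(216) - U(-639, 469) = (27 + 216) - (-639)*469 = 243 - 1*(-299691) = 243 + 299691 = 299934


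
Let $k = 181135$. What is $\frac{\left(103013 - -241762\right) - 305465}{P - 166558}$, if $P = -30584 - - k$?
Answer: $- \frac{39310}{16007} \approx -2.4558$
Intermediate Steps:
$P = 150551$ ($P = -30584 - \left(-1\right) 181135 = -30584 - -181135 = -30584 + 181135 = 150551$)
$\frac{\left(103013 - -241762\right) - 305465}{P - 166558} = \frac{\left(103013 - -241762\right) - 305465}{150551 - 166558} = \frac{\left(103013 + 241762\right) - 305465}{-16007} = \left(344775 - 305465\right) \left(- \frac{1}{16007}\right) = 39310 \left(- \frac{1}{16007}\right) = - \frac{39310}{16007}$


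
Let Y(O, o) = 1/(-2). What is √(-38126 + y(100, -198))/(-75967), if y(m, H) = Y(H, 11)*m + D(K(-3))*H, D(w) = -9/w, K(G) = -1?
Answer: -I*√39958/75967 ≈ -0.0026313*I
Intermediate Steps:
Y(O, o) = -½
y(m, H) = 9*H - m/2 (y(m, H) = -m/2 + (-9/(-1))*H = -m/2 + (-9*(-1))*H = -m/2 + 9*H = 9*H - m/2)
√(-38126 + y(100, -198))/(-75967) = √(-38126 + (9*(-198) - ½*100))/(-75967) = √(-38126 + (-1782 - 50))*(-1/75967) = √(-38126 - 1832)*(-1/75967) = √(-39958)*(-1/75967) = (I*√39958)*(-1/75967) = -I*√39958/75967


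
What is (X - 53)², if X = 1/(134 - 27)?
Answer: 32148900/11449 ≈ 2808.0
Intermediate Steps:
X = 1/107 ≈ 0.0093458
(X - 53)² = (1/107 - 53)² = (-5670/107)² = 32148900/11449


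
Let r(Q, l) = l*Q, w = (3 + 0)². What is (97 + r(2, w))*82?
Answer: 9430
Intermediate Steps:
w = 9 (w = 3² = 9)
r(Q, l) = Q*l
(97 + r(2, w))*82 = (97 + 2*9)*82 = (97 + 18)*82 = 115*82 = 9430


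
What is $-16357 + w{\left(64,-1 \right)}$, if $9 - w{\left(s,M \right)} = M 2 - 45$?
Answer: $-16301$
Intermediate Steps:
$w{\left(s,M \right)} = 54 - 2 M$ ($w{\left(s,M \right)} = 9 - \left(M 2 - 45\right) = 9 - \left(2 M - 45\right) = 9 - \left(-45 + 2 M\right) = 54 - 2 M$)
$-16357 + w{\left(64,-1 \right)} = -16357 + \left(54 - -2\right) = -16357 + \left(54 + 2\right) = -16357 + 56 = -16301$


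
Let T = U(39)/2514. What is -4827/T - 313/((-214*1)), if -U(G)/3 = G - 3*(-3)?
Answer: 72137549/856 ≈ 84273.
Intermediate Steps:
U(G) = -27 - 3*G (U(G) = -3*(G - 3*(-3)) = -3*(G + 9) = -3*(9 + G) = -27 - 3*G)
T = -24/419 (T = (-27 - 3*39)/2514 = (-27 - 117)*(1/2514) = -144*1/2514 = -24/419 ≈ -0.057279)
-4827/T - 313/((-214*1)) = -4827/(-24/419) - 313/((-214*1)) = -4827*(-419/24) - 313/(-214) = 674171/8 - 313*(-1/214) = 674171/8 + 313/214 = 72137549/856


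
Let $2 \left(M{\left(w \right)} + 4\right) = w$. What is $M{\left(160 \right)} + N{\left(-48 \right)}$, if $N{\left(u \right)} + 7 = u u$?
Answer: $2373$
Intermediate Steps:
$M{\left(w \right)} = -4 + \frac{w}{2}$
$N{\left(u \right)} = -7 + u^{2}$ ($N{\left(u \right)} = -7 + u u = -7 + u^{2}$)
$M{\left(160 \right)} + N{\left(-48 \right)} = \left(-4 + \frac{1}{2} \cdot 160\right) - \left(7 - \left(-48\right)^{2}\right) = \left(-4 + 80\right) + \left(-7 + 2304\right) = 76 + 2297 = 2373$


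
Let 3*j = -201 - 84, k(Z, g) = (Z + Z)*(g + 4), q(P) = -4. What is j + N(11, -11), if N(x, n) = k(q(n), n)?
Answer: -39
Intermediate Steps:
k(Z, g) = 2*Z*(4 + g) (k(Z, g) = (2*Z)*(4 + g) = 2*Z*(4 + g))
N(x, n) = -32 - 8*n (N(x, n) = 2*(-4)*(4 + n) = -32 - 8*n)
j = -95 (j = (-201 - 84)/3 = (⅓)*(-285) = -95)
j + N(11, -11) = -95 + (-32 - 8*(-11)) = -95 + (-32 + 88) = -95 + 56 = -39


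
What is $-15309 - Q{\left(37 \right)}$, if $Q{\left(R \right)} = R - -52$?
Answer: $-15398$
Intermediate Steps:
$Q{\left(R \right)} = 52 + R$ ($Q{\left(R \right)} = R + 52 = 52 + R$)
$-15309 - Q{\left(37 \right)} = -15309 - \left(52 + 37\right) = -15309 - 89 = -15398$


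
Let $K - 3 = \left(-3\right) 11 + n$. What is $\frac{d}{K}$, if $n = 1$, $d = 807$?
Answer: $- \frac{807}{29} \approx -27.828$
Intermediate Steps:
$K = -29$ ($K = 3 + \left(\left(-3\right) 11 + 1\right) = 3 + \left(-33 + 1\right) = 3 - 32 = -29$)
$\frac{d}{K} = \frac{807}{-29} = 807 \left(- \frac{1}{29}\right) = - \frac{807}{29}$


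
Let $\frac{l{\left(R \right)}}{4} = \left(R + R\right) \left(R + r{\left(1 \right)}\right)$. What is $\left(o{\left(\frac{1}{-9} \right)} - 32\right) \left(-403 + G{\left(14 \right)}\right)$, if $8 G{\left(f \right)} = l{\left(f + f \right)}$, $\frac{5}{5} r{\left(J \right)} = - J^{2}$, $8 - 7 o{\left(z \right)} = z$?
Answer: $- \frac{685879}{63} \approx -10887.0$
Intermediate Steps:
$o{\left(z \right)} = \frac{8}{7} - \frac{z}{7}$
$r{\left(J \right)} = - J^{2}$
$l{\left(R \right)} = 8 R \left(-1 + R\right)$ ($l{\left(R \right)} = 4 \left(R + R\right) \left(R - 1^{2}\right) = 4 \cdot 2 R \left(R - 1\right) = 4 \cdot 2 R \left(-1 + R\right) = 8 R \left(-1 + R\right)$)
$G{\left(f \right)} = 2 f \left(-1 + 2 f\right)$ ($G{\left(f \right)} = \frac{8 \left(f + f\right) \left(-1 + \left(f + f\right)\right)}{8} = \frac{8 \cdot 2 f \left(-1 + 2 f\right)}{8} = \frac{16 f \left(-1 + 2 f\right)}{8} = 2 f \left(-1 + 2 f\right)$)
$\left(o{\left(\frac{1}{-9} \right)} - 32\right) \left(-403 + G{\left(14 \right)}\right) = \left(\left(\frac{8}{7} - \frac{1}{7 \left(-9\right)}\right) - 32\right) \left(-403 + 2 \cdot 14 \left(-1 + 2 \cdot 14\right)\right) = \left(\left(\frac{8}{7} - - \frac{1}{63}\right) - 32\right) \left(-403 + 2 \cdot 14 \left(-1 + 28\right)\right) = \left(\left(\frac{8}{7} + \frac{1}{63}\right) - 32\right) \left(-403 + 2 \cdot 14 \cdot 27\right) = \left(\frac{73}{63} - 32\right) \left(-403 + 756\right) = \left(- \frac{1943}{63}\right) 353 = - \frac{685879}{63}$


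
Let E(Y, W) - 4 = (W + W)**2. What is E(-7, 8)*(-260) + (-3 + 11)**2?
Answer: -67536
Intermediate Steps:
E(Y, W) = 4 + 4*W**2 (E(Y, W) = 4 + (W + W)**2 = 4 + (2*W)**2 = 4 + 4*W**2)
E(-7, 8)*(-260) + (-3 + 11)**2 = (4 + 4*8**2)*(-260) + (-3 + 11)**2 = (4 + 4*64)*(-260) + 8**2 = (4 + 256)*(-260) + 64 = 260*(-260) + 64 = -67600 + 64 = -67536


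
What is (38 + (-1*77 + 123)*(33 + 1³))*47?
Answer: 75294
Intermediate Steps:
(38 + (-1*77 + 123)*(33 + 1³))*47 = (38 + (-77 + 123)*(33 + 1))*47 = (38 + 46*34)*47 = (38 + 1564)*47 = 1602*47 = 75294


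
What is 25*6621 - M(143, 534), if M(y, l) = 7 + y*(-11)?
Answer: 167091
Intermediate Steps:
M(y, l) = 7 - 11*y
25*6621 - M(143, 534) = 25*6621 - (7 - 11*143) = 165525 - (7 - 1573) = 165525 - 1*(-1566) = 165525 + 1566 = 167091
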